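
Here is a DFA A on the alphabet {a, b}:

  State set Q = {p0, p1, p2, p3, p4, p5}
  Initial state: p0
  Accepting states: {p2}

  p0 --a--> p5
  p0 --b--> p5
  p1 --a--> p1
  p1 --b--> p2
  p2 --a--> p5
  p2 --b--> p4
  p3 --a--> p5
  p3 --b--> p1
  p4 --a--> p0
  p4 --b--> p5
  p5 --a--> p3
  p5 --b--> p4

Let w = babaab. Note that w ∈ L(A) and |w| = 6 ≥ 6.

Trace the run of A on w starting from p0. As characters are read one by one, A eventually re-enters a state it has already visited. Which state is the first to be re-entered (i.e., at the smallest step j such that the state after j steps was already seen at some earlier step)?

p1

Run of A on w = b a b a a b:
  step 0: p0  (start)
  step 1: p5  (read b: p0→p5)
  step 2: p3  (read a: p5→p3)
  step 3: p1  (read b: p3→p1)
  step 4: p1  (read a: p1→p1)   ← first repeat (p1 seen earlier)
  step 5: p1  (read a: p1→p1)
  step 6: p2  (read b: p1→p2)

The earliest repeat is at step j = 4: A is in p1, which it already visited at step i = 3.
With |Q| = 6, pigeonhole forces a state repeat no later than step 6; the substring read between the first and second visits to that state can be pumped.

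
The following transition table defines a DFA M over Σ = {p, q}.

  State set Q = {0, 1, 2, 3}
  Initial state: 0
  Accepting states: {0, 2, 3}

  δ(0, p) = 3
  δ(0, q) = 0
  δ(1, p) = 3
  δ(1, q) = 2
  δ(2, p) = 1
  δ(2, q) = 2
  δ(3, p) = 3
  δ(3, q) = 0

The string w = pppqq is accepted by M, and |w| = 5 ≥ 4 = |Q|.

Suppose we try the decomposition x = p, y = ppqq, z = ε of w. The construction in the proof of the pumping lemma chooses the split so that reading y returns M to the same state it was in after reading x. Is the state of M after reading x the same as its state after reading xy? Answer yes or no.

no

State sequence: 0 -p-> 3 -p-> 3 -p-> 3 -q-> 0 -q-> 0

After x (step 1): 3. After xy (step 5): 0.
They differ (3 ≠ 0), so y is not a cycle from the state after x; this split is not the one the pumping-lemma construction produces, and pumping y need not keep the string in L(M).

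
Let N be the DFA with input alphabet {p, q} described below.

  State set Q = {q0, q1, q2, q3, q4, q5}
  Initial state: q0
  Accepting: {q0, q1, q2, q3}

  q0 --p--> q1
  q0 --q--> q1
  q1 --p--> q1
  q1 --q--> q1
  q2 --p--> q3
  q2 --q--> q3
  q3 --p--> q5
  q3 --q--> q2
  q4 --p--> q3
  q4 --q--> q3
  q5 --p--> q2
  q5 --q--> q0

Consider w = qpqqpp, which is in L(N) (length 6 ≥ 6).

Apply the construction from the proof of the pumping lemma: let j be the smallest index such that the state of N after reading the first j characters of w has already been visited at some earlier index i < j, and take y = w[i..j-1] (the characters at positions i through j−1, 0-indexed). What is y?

p

State sequence: q0 -q-> q1 -p-> q1 -q-> q1 -q-> q1 -p-> q1 -p-> q1
First repeat at step 2: q1 was already visited.

So i = 1, j = 2, giving x = w[0:1] = q, y = w[1:2] = p, z = w[2:6] = qqpp.
Check: |xy| = 2 ≤ 6 and |y| = 1 ≥ 1. Reading y takes N from q1 back to q1, so every xyⁱz is accepted.
Pumping length from the standard proof: p = 6 (the number of states). The repeated state found above gives |xy| = j ≤ 6 and |y| = j − i ≥ 1.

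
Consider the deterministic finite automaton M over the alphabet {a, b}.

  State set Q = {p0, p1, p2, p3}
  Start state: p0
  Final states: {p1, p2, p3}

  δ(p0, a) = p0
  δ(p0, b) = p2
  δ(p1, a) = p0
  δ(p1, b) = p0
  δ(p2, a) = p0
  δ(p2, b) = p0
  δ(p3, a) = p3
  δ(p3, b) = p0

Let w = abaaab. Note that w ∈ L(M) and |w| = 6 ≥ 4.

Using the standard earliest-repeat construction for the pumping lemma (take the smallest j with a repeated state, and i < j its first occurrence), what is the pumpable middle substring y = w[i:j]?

a

Run of M on w = a b a a a b:
  step 0: p0  (start)
  step 1: p0  (read a: p0→p0)   ← first repeat (p0 seen earlier)
  step 2: p2  (read b: p0→p2)
  step 3: p0  (read a: p2→p0)
  step 4: p0  (read a: p0→p0)
  step 5: p0  (read a: p0→p0)
  step 6: p2  (read b: p0→p2)

So i = 0, j = 1, giving x = w[0:0] = ε, y = w[0:1] = a, z = w[1:6] = baaab.
Check: |xy| = 1 ≤ 4 and |y| = 1 ≥ 1. Reading y takes M from p0 back to p0, so every xyⁱz is accepted.
With |Q| = 4, pigeonhole forces a state repeat no later than step 4; the substring read between the first and second visits to that state can be pumped.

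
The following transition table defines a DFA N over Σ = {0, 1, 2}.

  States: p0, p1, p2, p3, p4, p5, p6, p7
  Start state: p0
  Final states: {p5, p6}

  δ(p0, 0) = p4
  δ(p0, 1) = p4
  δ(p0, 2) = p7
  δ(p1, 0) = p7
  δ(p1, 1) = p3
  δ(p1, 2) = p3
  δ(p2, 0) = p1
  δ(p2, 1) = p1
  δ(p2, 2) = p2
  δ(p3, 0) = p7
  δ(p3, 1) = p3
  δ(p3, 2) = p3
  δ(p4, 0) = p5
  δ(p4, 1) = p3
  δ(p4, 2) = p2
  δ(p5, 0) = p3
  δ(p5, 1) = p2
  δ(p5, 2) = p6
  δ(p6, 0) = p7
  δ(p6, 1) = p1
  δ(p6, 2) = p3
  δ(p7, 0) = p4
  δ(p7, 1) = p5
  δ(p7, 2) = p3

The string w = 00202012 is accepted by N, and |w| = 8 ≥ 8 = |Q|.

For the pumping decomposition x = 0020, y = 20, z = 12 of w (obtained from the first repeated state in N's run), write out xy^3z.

xy^3z = 0020·20·20·20·12 = 002020202012.
Reading y = 20 takes N from p7 back to p7, so after x·y·y·y the machine is still in p7, and z then leads to the accepting state p6. Hence 002020202012 ∈ L(N).

002020202012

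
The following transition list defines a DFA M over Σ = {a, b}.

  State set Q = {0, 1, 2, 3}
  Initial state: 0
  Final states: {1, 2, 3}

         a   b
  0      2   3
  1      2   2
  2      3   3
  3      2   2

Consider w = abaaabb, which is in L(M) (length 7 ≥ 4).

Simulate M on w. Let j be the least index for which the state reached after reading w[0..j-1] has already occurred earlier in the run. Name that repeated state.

State sequence: 0 -a-> 2 -b-> 3 -a-> 2 -a-> 3 -a-> 2 -b-> 3 -b-> 2
First repeat at step 3: 2 was already visited.

The earliest repeat is at step j = 3: M is in 2, which it already visited at step i = 1.

2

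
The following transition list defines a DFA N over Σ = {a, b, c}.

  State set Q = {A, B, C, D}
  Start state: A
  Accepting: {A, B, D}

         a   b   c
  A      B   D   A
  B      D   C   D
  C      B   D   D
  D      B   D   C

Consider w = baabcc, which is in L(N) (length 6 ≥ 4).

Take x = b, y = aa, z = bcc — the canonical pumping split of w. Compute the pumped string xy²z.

xy^2z = b·aa·aa·bcc = baaaabcc.
Reading y = aa takes N from D back to D, so after x·y·y the machine is still in D, and z then leads to the accepting state D. Hence baaaabcc ∈ L(N).

baaaabcc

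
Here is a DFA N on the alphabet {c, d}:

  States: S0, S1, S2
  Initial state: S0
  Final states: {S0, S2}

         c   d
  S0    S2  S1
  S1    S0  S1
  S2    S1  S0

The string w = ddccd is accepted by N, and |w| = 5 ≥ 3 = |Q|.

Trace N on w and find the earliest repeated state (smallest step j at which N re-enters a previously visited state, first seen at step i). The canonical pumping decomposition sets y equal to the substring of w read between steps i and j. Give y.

State sequence: S0 -d-> S1 -d-> S1 -c-> S0 -c-> S2 -d-> S0
First repeat at step 2: S1 was already visited.

So i = 1, j = 2, giving x = w[0:1] = d, y = w[1:2] = d, z = w[2:5] = ccd.
Check: |xy| = 2 ≤ 3 and |y| = 1 ≥ 1. Reading y takes N from S1 back to S1, so every xyⁱz is accepted.
The DFA has 3 states, so the proof of the pumping lemma guarantees a repeated state among the first 3+1 visited; the segment between the two visits is the pumpable y.

d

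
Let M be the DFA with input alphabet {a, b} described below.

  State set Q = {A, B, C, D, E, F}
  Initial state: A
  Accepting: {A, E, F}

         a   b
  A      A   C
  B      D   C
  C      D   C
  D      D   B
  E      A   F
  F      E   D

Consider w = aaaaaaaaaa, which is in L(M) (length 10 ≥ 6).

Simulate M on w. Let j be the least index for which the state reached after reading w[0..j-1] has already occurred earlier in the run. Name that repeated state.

A

Run of M on w = a a a a a a a a a a:
  step 0: A  (start)
  step 1: A  (read a: A→A)   ← first repeat (A seen earlier)
  step 2: A  (read a: A→A)
  step 3: A  (read a: A→A)
  step 4: A  (read a: A→A)
  step 5: A  (read a: A→A)
  step 6: A  (read a: A→A)
  step 7: A  (read a: A→A)
  step 8: A  (read a: A→A)
  step 9: A  (read a: A→A)
  step 10: A  (read a: A→A)

The earliest repeat is at step j = 1: M is in A, which it already visited at step i = 0.
With |Q| = 6, pigeonhole forces a state repeat no later than step 6; the substring read between the first and second visits to that state can be pumped.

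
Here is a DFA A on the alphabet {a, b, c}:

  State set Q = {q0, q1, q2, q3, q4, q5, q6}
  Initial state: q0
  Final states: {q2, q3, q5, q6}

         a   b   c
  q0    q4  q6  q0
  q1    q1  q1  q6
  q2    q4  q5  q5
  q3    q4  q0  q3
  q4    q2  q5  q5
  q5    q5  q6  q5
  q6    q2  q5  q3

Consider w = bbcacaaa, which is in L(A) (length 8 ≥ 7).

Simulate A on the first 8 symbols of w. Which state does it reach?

Run of A on the first 8 characters of w = b b c a c a a a:
  step 0: q0  (start)
  step 1: q6  (read b: q0→q6)
  step 2: q5  (read b: q6→q5)
  step 3: q5  (read c: q5→q5)
  step 4: q5  (read a: q5→q5)
  step 5: q5  (read c: q5→q5)
  step 6: q5  (read a: q5→q5)
  step 7: q5  (read a: q5→q5)
  step 8: q5  (read a: q5→q5)

After reading 8 characters, A is in state q5.

q5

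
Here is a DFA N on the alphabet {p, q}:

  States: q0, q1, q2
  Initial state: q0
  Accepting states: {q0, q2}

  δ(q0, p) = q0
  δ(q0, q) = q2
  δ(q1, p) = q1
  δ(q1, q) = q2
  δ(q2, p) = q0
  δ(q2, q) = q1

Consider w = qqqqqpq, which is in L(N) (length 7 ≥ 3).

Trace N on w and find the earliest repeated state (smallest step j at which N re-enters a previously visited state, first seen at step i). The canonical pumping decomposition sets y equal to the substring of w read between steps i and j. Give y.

Run of N on w = q q q q q p q:
  step 0: q0  (start)
  step 1: q2  (read q: q0→q2)
  step 2: q1  (read q: q2→q1)
  step 3: q2  (read q: q1→q2)   ← first repeat (q2 seen earlier)
  step 4: q1  (read q: q2→q1)
  step 5: q2  (read q: q1→q2)
  step 6: q0  (read p: q2→q0)
  step 7: q2  (read q: q0→q2)

So i = 1, j = 3, giving x = w[0:1] = q, y = w[1:3] = qq, z = w[3:7] = qqpq.
Check: |xy| = 3 ≤ 3 and |y| = 2 ≥ 1. Reading y takes N from q2 back to q2, so every xyⁱz is accepted.

qq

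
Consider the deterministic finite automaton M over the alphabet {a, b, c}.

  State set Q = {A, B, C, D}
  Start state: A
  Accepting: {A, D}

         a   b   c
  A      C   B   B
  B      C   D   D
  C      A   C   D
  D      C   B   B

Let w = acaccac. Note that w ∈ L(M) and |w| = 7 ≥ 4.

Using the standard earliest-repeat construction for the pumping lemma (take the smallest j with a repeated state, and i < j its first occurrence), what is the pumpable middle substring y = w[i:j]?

ca

Run of M on w = a c a c c a c:
  step 0: A  (start)
  step 1: C  (read a: A→C)
  step 2: D  (read c: C→D)
  step 3: C  (read a: D→C)   ← first repeat (C seen earlier)
  step 4: D  (read c: C→D)
  step 5: B  (read c: D→B)
  step 6: C  (read a: B→C)
  step 7: D  (read c: C→D)

So i = 1, j = 3, giving x = w[0:1] = a, y = w[1:3] = ca, z = w[3:7] = ccac.
Check: |xy| = 3 ≤ 4 and |y| = 2 ≥ 1. Reading y takes M from C back to C, so every xyⁱz is accepted.
Since M has 4 states, any run of length ≥ 4 visits 4+1 states, so by pigeonhole some state repeats within the first 4 steps — that repeat gives the pumpable loop.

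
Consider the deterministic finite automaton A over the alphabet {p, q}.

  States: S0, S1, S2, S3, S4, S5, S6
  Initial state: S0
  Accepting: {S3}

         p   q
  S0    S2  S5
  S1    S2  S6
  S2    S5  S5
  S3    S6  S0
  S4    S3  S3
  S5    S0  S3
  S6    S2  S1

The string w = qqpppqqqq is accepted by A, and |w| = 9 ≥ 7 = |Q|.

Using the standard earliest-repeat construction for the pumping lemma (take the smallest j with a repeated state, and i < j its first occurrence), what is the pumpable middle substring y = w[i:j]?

qppp

Run of A on w = q q p p p q q q q:
  step 0: S0  (start)
  step 1: S5  (read q: S0→S5)
  step 2: S3  (read q: S5→S3)
  step 3: S6  (read p: S3→S6)
  step 4: S2  (read p: S6→S2)
  step 5: S5  (read p: S2→S5)   ← first repeat (S5 seen earlier)
  step 6: S3  (read q: S5→S3)
  step 7: S0  (read q: S3→S0)
  step 8: S5  (read q: S0→S5)
  step 9: S3  (read q: S5→S3)

So i = 1, j = 5, giving x = w[0:1] = q, y = w[1:5] = qppp, z = w[5:9] = qqqq.
Check: |xy| = 5 ≤ 7 and |y| = 4 ≥ 1. Reading y takes A from S5 back to S5, so every xyⁱz is accepted.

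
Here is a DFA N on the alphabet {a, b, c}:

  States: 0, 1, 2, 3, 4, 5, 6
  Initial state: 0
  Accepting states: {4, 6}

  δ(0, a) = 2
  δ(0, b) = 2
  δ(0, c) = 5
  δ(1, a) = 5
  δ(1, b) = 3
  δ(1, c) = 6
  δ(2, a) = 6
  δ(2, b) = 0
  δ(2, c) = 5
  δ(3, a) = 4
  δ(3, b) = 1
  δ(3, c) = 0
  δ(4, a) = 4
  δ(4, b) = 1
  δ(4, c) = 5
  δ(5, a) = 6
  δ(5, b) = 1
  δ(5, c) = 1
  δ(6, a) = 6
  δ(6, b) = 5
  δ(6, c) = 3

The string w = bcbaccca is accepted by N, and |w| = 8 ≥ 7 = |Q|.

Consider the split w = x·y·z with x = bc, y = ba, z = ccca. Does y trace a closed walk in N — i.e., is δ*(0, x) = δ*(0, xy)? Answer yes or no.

yes

State sequence: 0 -b-> 2 -c-> 5 -b-> 1 -a-> 5

After x (step 2): 5. After xy (step 4): 5.
They match, so y = ba drives N around a cycle from 5 back to itself; pumping y any number of times keeps N in 5 before reading z, and xyⁱz ∈ L(N) for every i ≥ 0.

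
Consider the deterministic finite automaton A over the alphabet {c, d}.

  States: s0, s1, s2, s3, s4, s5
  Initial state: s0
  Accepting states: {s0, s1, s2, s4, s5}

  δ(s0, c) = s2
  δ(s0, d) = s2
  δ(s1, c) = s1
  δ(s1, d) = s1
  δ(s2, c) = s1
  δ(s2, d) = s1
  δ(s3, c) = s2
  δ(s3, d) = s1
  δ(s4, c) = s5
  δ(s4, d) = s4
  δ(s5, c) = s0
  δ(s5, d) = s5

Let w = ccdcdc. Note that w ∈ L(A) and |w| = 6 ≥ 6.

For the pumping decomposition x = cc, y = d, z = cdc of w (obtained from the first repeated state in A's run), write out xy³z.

xy^3z = cc·d·d·d·cdc = ccdddcdc.
Reading y = d takes A from s1 back to s1, so after x·y·y·y the machine is still in s1, and z then leads to the accepting state s1. Hence ccdddcdc ∈ L(A).

ccdddcdc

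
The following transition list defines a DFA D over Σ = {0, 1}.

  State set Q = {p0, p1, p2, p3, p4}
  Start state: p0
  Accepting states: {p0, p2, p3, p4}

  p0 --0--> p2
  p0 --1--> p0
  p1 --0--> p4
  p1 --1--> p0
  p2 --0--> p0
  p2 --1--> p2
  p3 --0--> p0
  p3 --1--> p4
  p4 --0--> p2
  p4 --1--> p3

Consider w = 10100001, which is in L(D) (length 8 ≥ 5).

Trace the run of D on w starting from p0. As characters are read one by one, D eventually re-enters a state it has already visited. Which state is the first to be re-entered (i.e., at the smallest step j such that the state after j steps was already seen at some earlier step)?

State sequence: p0 -1-> p0 -0-> p2 -1-> p2 -0-> p0 -0-> p2 -0-> p0 -0-> p2 -1-> p2
First repeat at step 1: p0 was already visited.

The earliest repeat is at step j = 1: D is in p0, which it already visited at step i = 0.

p0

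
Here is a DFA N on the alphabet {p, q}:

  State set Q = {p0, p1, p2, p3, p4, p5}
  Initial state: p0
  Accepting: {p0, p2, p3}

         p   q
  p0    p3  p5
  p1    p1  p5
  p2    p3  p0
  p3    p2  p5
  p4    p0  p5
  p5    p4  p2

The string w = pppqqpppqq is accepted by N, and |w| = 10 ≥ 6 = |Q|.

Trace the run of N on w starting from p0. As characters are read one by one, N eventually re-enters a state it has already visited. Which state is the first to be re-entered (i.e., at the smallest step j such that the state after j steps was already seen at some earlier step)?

Run of N on w = p p p q q p p p q q:
  step 0: p0  (start)
  step 1: p3  (read p: p0→p3)
  step 2: p2  (read p: p3→p2)
  step 3: p3  (read p: p2→p3)   ← first repeat (p3 seen earlier)
  step 4: p5  (read q: p3→p5)
  step 5: p2  (read q: p5→p2)
  step 6: p3  (read p: p2→p3)
  step 7: p2  (read p: p3→p2)
  step 8: p3  (read p: p2→p3)
  step 9: p5  (read q: p3→p5)
  step 10: p2  (read q: p5→p2)

The earliest repeat is at step j = 3: N is in p3, which it already visited at step i = 1.
With |Q| = 6, pigeonhole forces a state repeat no later than step 6; the substring read between the first and second visits to that state can be pumped.

p3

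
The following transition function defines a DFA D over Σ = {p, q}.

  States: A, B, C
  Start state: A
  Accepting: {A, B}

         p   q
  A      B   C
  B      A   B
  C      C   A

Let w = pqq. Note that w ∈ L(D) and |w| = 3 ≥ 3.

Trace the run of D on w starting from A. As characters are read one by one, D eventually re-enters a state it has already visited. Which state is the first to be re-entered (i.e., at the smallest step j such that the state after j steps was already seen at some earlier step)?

State sequence: A -p-> B -q-> B -q-> B
First repeat at step 2: B was already visited.

The earliest repeat is at step j = 2: D is in B, which it already visited at step i = 1.
With |Q| = 3, pigeonhole forces a state repeat no later than step 3; the substring read between the first and second visits to that state can be pumped.

B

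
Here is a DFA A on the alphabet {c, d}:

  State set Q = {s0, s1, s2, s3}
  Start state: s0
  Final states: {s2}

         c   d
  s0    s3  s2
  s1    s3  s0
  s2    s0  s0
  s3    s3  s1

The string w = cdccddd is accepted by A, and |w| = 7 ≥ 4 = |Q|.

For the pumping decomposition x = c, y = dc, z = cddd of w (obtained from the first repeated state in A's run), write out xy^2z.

xy^2z = c·dc·dc·cddd = cdcdccddd.
Reading y = dc takes A from s3 back to s3, so after x·y·y the machine is still in s3, and z then leads to the accepting state s2. Hence cdcdccddd ∈ L(A).

cdcdccddd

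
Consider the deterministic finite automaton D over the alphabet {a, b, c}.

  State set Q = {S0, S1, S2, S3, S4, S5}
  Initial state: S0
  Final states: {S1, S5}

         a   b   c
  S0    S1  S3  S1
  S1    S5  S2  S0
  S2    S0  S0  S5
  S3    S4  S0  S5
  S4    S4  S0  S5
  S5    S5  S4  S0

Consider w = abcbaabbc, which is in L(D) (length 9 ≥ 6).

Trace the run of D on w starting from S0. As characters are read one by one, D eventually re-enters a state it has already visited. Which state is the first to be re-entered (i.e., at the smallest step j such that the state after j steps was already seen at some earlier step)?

S4

State sequence: S0 -a-> S1 -b-> S2 -c-> S5 -b-> S4 -a-> S4 -a-> S4 -b-> S0 -b-> S3 -c-> S5
First repeat at step 5: S4 was already visited.

The earliest repeat is at step j = 5: D is in S4, which it already visited at step i = 4.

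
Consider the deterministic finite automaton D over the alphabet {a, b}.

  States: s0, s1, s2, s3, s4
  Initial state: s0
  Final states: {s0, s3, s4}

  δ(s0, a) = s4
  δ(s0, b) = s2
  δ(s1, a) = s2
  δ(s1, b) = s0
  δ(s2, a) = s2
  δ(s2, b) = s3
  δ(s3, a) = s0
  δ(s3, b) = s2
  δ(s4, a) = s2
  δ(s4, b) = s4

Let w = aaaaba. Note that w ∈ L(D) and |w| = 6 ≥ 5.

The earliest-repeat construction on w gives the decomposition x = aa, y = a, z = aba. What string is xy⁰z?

aaaba

xy⁰z = xz = aa·aba = aaaba.
Reading y = a takes D from s2 back to s2, so after x the machine is still in s2, and z then leads to the accepting state s0. Hence aaaba ∈ L(D).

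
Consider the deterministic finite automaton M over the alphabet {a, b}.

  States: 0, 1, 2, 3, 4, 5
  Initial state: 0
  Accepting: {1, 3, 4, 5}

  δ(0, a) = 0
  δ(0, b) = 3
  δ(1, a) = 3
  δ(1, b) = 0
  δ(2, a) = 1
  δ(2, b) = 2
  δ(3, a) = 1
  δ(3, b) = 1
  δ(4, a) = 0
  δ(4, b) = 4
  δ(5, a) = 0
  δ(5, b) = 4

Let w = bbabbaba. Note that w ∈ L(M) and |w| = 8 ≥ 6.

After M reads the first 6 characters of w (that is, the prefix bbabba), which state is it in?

State sequence: 0 -b-> 3 -b-> 1 -a-> 3 -b-> 1 -b-> 0 -a-> 0

After reading 6 characters, M is in state 0.

0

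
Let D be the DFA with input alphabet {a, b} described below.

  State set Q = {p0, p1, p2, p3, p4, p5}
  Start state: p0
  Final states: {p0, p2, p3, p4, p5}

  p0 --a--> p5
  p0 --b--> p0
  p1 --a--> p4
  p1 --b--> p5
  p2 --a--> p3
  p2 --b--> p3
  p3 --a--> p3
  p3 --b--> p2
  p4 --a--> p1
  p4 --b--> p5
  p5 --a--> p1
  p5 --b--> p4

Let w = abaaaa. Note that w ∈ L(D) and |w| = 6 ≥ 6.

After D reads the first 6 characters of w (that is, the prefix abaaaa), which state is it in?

State sequence: p0 -a-> p5 -b-> p4 -a-> p1 -a-> p4 -a-> p1 -a-> p4

After reading 6 characters, D is in state p4.
(This kind of state-tracing is the core of the pumping-lemma construction: with 6 states, pigeonhole forces a repeat within the first 6 steps.)

p4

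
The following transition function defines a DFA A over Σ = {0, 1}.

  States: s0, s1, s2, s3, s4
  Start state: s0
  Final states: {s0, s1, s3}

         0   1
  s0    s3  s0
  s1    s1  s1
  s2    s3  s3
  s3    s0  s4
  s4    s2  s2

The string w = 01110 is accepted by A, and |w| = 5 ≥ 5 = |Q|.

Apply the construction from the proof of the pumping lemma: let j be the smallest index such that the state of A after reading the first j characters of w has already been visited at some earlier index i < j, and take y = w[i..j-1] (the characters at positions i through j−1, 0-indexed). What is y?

111

Run of A on w = 0 1 1 1 0:
  step 0: s0  (start)
  step 1: s3  (read 0: s0→s3)
  step 2: s4  (read 1: s3→s4)
  step 3: s2  (read 1: s4→s2)
  step 4: s3  (read 1: s2→s3)   ← first repeat (s3 seen earlier)
  step 5: s0  (read 0: s3→s0)

So i = 1, j = 4, giving x = w[0:1] = 0, y = w[1:4] = 111, z = w[4:5] = 0.
Check: |xy| = 4 ≤ 5 and |y| = 3 ≥ 1. Reading y takes A from s3 back to s3, so every xyⁱz is accepted.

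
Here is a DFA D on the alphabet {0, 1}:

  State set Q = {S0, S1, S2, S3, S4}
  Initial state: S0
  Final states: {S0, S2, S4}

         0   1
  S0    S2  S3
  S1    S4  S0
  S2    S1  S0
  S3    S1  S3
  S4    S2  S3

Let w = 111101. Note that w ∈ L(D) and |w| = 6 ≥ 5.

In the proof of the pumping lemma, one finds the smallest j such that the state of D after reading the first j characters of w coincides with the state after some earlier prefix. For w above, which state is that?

Run of D on w = 1 1 1 1 0 1:
  step 0: S0  (start)
  step 1: S3  (read 1: S0→S3)
  step 2: S3  (read 1: S3→S3)   ← first repeat (S3 seen earlier)
  step 3: S3  (read 1: S3→S3)
  step 4: S3  (read 1: S3→S3)
  step 5: S1  (read 0: S3→S1)
  step 6: S0  (read 1: S1→S0)

The earliest repeat is at step j = 2: D is in S3, which it already visited at step i = 1.
The DFA has 5 states, so the proof of the pumping lemma guarantees a repeated state among the first 5+1 visited; the segment between the two visits is the pumpable y.

S3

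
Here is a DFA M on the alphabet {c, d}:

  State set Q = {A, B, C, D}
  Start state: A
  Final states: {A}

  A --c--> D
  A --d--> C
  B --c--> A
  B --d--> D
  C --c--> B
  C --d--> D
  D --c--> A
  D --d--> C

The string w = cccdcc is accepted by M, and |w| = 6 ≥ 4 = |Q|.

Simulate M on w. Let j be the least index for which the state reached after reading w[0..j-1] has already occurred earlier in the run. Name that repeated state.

State sequence: A -c-> D -c-> A -c-> D -d-> C -c-> B -c-> A
First repeat at step 2: A was already visited.

The earliest repeat is at step j = 2: M is in A, which it already visited at step i = 0.

A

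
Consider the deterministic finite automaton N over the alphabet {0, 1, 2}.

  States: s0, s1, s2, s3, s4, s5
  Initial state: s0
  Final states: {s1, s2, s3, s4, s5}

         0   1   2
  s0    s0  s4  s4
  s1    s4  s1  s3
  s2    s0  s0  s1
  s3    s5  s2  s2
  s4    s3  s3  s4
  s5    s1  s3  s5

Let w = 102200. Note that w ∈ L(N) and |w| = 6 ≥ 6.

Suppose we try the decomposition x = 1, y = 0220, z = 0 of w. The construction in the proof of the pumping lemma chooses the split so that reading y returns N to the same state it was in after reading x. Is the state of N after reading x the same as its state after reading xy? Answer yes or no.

Run of N on the first 5 characters of w = 1 0 2 2 0:
  step 0: s0  (start)
  step 1: s4  (read 1: s0→s4)
  step 2: s3  (read 0: s4→s3)
  step 3: s2  (read 2: s3→s2)
  step 4: s1  (read 2: s2→s1)
  step 5: s4  (read 0: s1→s4)

After x (step 1): s4. After xy (step 5): s4.
They match, so y = 0220 drives N around a cycle from s4 back to itself; pumping y any number of times keeps N in s4 before reading z, and xyⁱz ∈ L(N) for every i ≥ 0.

yes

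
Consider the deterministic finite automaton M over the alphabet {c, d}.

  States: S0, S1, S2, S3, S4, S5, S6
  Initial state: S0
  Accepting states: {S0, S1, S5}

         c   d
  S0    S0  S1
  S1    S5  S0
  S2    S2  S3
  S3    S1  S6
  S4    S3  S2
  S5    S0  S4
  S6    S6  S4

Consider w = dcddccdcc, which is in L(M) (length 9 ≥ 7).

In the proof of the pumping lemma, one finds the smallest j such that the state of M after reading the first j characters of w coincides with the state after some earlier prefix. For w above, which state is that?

S2

State sequence: S0 -d-> S1 -c-> S5 -d-> S4 -d-> S2 -c-> S2 -c-> S2 -d-> S3 -c-> S1 -c-> S5
First repeat at step 5: S2 was already visited.

The earliest repeat is at step j = 5: M is in S2, which it already visited at step i = 4.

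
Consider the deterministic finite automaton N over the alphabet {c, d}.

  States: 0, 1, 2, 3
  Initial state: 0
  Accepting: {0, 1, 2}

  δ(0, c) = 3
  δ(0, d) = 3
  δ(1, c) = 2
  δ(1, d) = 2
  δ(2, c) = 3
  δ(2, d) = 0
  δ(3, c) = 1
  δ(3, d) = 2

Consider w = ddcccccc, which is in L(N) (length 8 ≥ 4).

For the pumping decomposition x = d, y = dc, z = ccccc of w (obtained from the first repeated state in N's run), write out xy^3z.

ddcdcdcccccc

xy^3z = d·dc·dc·dc·ccccc = ddcdcdcccccc.
Reading y = dc takes N from 3 back to 3, so after x·y·y·y the machine is still in 3, and z then leads to the accepting state 2. Hence ddcdcdcccccc ∈ L(N).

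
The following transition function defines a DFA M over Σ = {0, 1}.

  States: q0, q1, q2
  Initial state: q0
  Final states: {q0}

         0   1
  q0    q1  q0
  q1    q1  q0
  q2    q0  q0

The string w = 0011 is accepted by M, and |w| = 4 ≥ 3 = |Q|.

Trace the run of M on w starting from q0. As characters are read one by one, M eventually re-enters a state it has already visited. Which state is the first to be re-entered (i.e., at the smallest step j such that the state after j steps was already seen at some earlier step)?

q1

State sequence: q0 -0-> q1 -0-> q1 -1-> q0 -1-> q0
First repeat at step 2: q1 was already visited.

The earliest repeat is at step j = 2: M is in q1, which it already visited at step i = 1.
Since M has 3 states, any run of length ≥ 3 visits 3+1 states, so by pigeonhole some state repeats within the first 3 steps — that repeat gives the pumpable loop.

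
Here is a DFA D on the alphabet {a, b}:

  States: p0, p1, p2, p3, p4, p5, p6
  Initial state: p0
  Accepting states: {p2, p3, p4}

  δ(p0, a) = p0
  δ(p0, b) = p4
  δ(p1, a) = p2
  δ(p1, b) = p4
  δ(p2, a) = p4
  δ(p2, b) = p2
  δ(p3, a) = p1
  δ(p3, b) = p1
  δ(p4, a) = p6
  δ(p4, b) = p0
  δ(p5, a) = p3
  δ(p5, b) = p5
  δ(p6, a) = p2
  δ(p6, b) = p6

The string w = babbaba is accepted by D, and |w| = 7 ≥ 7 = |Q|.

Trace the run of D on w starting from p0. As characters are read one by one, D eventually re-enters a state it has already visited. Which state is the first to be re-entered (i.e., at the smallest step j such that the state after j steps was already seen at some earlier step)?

p6

Run of D on w = b a b b a b a:
  step 0: p0  (start)
  step 1: p4  (read b: p0→p4)
  step 2: p6  (read a: p4→p6)
  step 3: p6  (read b: p6→p6)   ← first repeat (p6 seen earlier)
  step 4: p6  (read b: p6→p6)
  step 5: p2  (read a: p6→p2)
  step 6: p2  (read b: p2→p2)
  step 7: p4  (read a: p2→p4)

The earliest repeat is at step j = 3: D is in p6, which it already visited at step i = 2.
With |Q| = 7, pigeonhole forces a state repeat no later than step 7; the substring read between the first and second visits to that state can be pumped.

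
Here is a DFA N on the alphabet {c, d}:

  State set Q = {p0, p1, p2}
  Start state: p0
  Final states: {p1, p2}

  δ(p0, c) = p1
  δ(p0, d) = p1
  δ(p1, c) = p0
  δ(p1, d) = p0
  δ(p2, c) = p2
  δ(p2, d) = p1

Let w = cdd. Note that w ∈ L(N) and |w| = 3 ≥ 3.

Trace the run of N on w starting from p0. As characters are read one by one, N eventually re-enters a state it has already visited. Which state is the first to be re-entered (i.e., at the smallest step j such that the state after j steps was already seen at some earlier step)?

p0

State sequence: p0 -c-> p1 -d-> p0 -d-> p1
First repeat at step 2: p0 was already visited.

The earliest repeat is at step j = 2: N is in p0, which it already visited at step i = 0.
The DFA has 3 states, so the proof of the pumping lemma guarantees a repeated state among the first 3+1 visited; the segment between the two visits is the pumpable y.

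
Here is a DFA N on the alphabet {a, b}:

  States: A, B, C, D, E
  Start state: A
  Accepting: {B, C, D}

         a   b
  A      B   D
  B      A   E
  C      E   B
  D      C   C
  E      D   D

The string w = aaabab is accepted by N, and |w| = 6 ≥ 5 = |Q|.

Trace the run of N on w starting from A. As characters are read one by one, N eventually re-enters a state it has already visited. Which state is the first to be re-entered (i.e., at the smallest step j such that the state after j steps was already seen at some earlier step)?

State sequence: A -a-> B -a-> A -a-> B -b-> E -a-> D -b-> C
First repeat at step 2: A was already visited.

The earliest repeat is at step j = 2: N is in A, which it already visited at step i = 0.
Since N has 5 states, any run of length ≥ 5 visits 5+1 states, so by pigeonhole some state repeats within the first 5 steps — that repeat gives the pumpable loop.

A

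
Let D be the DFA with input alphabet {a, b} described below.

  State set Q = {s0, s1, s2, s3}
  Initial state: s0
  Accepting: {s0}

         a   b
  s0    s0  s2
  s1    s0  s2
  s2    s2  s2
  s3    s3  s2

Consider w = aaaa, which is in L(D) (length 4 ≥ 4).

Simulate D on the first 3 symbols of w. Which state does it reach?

State sequence: s0 -a-> s0 -a-> s0 -a-> s0

After reading 3 characters, D is in state s0.
(This kind of state-tracing is the core of the pumping-lemma construction: with 4 states, pigeonhole forces a repeat within the first 4 steps.)

s0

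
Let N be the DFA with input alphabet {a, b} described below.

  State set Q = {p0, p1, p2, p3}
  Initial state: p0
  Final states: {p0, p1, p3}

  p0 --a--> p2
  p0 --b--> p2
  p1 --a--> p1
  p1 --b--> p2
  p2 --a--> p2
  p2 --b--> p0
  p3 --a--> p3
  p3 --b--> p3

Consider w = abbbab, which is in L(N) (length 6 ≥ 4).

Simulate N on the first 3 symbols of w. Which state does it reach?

p2

Run of N on the first 3 characters of w = a b b:
  step 0: p0  (start)
  step 1: p2  (read a: p0→p2)
  step 2: p0  (read b: p2→p0)
  step 3: p2  (read b: p0→p2)

After reading 3 characters, N is in state p2.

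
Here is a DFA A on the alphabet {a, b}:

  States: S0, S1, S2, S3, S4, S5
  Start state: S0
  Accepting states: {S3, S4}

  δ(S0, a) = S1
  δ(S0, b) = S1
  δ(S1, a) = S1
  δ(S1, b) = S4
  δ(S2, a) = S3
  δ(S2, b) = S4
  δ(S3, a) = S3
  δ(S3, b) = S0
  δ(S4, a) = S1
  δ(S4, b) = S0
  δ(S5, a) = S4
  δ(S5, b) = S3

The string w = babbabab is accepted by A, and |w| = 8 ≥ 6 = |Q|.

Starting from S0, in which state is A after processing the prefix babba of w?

S1

Run of A on the first 5 characters of w = b a b b a:
  step 0: S0  (start)
  step 1: S1  (read b: S0→S1)
  step 2: S1  (read a: S1→S1)
  step 3: S4  (read b: S1→S4)
  step 4: S0  (read b: S4→S0)
  step 5: S1  (read a: S0→S1)

After reading 5 characters, A is in state S1.
(This kind of state-tracing is the core of the pumping-lemma construction: with 6 states, pigeonhole forces a repeat within the first 6 steps.)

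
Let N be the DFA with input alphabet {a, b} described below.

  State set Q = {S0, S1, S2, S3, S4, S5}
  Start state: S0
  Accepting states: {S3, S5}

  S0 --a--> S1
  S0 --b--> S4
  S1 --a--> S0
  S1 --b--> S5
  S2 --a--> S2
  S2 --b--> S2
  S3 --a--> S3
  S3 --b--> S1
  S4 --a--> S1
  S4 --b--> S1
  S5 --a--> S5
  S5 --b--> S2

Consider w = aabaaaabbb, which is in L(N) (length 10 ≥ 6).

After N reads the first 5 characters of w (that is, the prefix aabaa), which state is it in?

S0

State sequence: S0 -a-> S1 -a-> S0 -b-> S4 -a-> S1 -a-> S0

After reading 5 characters, N is in state S0.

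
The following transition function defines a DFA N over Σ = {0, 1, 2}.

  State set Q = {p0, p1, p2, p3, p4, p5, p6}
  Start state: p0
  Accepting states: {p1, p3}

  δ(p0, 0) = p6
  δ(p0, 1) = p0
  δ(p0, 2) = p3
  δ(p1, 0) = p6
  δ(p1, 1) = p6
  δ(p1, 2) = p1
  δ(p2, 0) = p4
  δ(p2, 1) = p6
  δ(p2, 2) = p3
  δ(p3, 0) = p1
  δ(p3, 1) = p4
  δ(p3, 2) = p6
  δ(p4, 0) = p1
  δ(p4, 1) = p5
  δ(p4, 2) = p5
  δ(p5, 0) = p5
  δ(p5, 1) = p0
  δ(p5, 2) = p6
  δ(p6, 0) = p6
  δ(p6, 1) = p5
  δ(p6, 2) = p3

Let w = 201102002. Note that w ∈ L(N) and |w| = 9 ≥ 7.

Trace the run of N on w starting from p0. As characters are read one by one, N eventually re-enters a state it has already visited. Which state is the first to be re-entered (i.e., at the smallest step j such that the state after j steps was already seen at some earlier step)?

p5

State sequence: p0 -2-> p3 -0-> p1 -1-> p6 -1-> p5 -0-> p5 -2-> p6 -0-> p6 -0-> p6 -2-> p3
First repeat at step 5: p5 was already visited.

The earliest repeat is at step j = 5: N is in p5, which it already visited at step i = 4.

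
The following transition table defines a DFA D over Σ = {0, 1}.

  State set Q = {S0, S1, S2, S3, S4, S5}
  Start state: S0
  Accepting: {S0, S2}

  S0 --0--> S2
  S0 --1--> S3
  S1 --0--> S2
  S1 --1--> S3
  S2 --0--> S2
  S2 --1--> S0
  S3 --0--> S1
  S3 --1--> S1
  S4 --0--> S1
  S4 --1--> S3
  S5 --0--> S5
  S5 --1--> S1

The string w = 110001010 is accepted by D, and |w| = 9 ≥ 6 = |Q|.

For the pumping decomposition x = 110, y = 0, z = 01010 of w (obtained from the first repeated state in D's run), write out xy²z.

1100001010

xy^2z = 110·0·0·01010 = 1100001010.
Reading y = 0 takes D from S2 back to S2, so after x·y·y the machine is still in S2, and z then leads to the accepting state S2. Hence 1100001010 ∈ L(D).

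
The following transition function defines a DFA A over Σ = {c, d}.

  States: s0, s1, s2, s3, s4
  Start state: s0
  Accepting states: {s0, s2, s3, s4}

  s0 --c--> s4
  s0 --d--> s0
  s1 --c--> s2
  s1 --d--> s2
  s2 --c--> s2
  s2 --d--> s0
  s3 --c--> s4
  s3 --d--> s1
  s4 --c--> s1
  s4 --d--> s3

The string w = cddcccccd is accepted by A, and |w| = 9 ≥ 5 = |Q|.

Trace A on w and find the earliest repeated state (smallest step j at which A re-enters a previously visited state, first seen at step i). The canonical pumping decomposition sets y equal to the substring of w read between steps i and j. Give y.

State sequence: s0 -c-> s4 -d-> s3 -d-> s1 -c-> s2 -c-> s2 -c-> s2 -c-> s2 -c-> s2 -d-> s0
First repeat at step 5: s2 was already visited.

So i = 4, j = 5, giving x = w[0:4] = cddc, y = w[4:5] = c, z = w[5:9] = cccd.
Check: |xy| = 5 ≤ 5 and |y| = 1 ≥ 1. Reading y takes A from s2 back to s2, so every xyⁱz is accepted.

c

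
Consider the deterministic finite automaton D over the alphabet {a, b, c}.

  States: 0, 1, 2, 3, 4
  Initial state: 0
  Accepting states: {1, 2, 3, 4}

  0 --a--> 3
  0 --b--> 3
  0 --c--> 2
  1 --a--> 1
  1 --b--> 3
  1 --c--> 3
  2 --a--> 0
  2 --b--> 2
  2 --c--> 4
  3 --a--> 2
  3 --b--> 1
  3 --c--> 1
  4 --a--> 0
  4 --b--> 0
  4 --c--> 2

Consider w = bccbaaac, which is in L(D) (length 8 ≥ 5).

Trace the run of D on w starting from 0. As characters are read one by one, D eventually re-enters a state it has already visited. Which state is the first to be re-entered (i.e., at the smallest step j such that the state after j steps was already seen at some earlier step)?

3

Run of D on w = b c c b a a a c:
  step 0: 0  (start)
  step 1: 3  (read b: 0→3)
  step 2: 1  (read c: 3→1)
  step 3: 3  (read c: 1→3)   ← first repeat (3 seen earlier)
  step 4: 1  (read b: 3→1)
  step 5: 1  (read a: 1→1)
  step 6: 1  (read a: 1→1)
  step 7: 1  (read a: 1→1)
  step 8: 3  (read c: 1→3)

The earliest repeat is at step j = 3: D is in 3, which it already visited at step i = 1.
With |Q| = 5, pigeonhole forces a state repeat no later than step 5; the substring read between the first and second visits to that state can be pumped.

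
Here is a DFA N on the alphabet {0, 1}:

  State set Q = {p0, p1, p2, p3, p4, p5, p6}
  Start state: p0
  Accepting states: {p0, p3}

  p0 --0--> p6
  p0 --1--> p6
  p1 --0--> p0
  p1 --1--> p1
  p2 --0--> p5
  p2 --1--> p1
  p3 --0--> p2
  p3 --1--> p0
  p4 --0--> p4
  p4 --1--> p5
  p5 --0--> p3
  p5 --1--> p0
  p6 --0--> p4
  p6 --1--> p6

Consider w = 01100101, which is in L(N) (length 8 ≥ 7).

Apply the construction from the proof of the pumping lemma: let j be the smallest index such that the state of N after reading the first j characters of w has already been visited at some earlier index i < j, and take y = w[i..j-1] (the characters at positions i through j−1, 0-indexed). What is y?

1

State sequence: p0 -0-> p6 -1-> p6 -1-> p6 -0-> p4 -0-> p4 -1-> p5 -0-> p3 -1-> p0
First repeat at step 2: p6 was already visited.

So i = 1, j = 2, giving x = w[0:1] = 0, y = w[1:2] = 1, z = w[2:8] = 100101.
Check: |xy| = 2 ≤ 7 and |y| = 1 ≥ 1. Reading y takes N from p6 back to p6, so every xyⁱz is accepted.
Pumping length from the standard proof: p = 7 (the number of states). The repeated state found above gives |xy| = j ≤ 7 and |y| = j − i ≥ 1.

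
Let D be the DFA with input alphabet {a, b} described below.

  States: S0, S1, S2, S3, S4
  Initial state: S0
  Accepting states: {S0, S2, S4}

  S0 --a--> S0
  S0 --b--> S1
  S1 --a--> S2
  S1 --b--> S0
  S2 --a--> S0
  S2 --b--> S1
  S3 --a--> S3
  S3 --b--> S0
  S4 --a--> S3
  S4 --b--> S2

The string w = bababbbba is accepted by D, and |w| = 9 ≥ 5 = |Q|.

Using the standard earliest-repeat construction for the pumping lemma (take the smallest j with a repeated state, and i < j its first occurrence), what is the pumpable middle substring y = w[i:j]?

Run of D on w = b a b a b b b b a:
  step 0: S0  (start)
  step 1: S1  (read b: S0→S1)
  step 2: S2  (read a: S1→S2)
  step 3: S1  (read b: S2→S1)   ← first repeat (S1 seen earlier)
  step 4: S2  (read a: S1→S2)
  step 5: S1  (read b: S2→S1)
  step 6: S0  (read b: S1→S0)
  step 7: S1  (read b: S0→S1)
  step 8: S0  (read b: S1→S0)
  step 9: S0  (read a: S0→S0)

So i = 1, j = 3, giving x = w[0:1] = b, y = w[1:3] = ab, z = w[3:9] = abbbba.
Check: |xy| = 3 ≤ 5 and |y| = 2 ≥ 1. Reading y takes D from S1 back to S1, so every xyⁱz is accepted.

ab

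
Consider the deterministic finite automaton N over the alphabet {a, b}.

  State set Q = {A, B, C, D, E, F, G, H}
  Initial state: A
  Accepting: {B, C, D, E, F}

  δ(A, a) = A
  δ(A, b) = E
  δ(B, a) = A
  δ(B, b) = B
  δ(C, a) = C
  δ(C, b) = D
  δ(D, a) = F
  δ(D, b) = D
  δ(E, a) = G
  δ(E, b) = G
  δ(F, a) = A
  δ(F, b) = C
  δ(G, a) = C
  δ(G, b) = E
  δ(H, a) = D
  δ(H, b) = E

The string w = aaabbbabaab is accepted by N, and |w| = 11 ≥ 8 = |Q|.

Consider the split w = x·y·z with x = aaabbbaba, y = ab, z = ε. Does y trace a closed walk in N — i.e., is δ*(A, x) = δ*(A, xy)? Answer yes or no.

State sequence: A -a-> A -a-> A -a-> A -b-> E -b-> G -b-> E -a-> G -b-> E -a-> G -a-> C -b-> D

After x (step 9): G. After xy (step 11): D.
They differ (G ≠ D), so y is not a cycle from the state after x; this split is not the one the pumping-lemma construction produces, and pumping y need not keep the string in L(N).

no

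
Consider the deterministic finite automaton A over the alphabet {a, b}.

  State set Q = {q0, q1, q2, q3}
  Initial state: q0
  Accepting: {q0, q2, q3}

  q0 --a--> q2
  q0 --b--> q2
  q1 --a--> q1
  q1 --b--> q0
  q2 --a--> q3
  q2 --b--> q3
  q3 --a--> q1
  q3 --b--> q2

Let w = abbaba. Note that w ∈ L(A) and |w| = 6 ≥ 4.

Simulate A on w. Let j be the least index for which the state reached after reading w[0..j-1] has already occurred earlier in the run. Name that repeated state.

Run of A on w = a b b a b a:
  step 0: q0  (start)
  step 1: q2  (read a: q0→q2)
  step 2: q3  (read b: q2→q3)
  step 3: q2  (read b: q3→q2)   ← first repeat (q2 seen earlier)
  step 4: q3  (read a: q2→q3)
  step 5: q2  (read b: q3→q2)
  step 6: q3  (read a: q2→q3)

The earliest repeat is at step j = 3: A is in q2, which it already visited at step i = 1.
Since A has 4 states, any run of length ≥ 4 visits 4+1 states, so by pigeonhole some state repeats within the first 4 steps — that repeat gives the pumpable loop.

q2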